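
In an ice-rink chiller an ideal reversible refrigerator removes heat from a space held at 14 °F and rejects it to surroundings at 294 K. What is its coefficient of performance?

T_C = 14 °F → (14 − 32) × 5/9 = -10.00 °C = 263.15 K.
For a reversible refrigerator, COP_R = T_C/(T_H − T_C) = 263.15/(294.00 − 263.15) = 8.53.

COP_R ≈ 8.53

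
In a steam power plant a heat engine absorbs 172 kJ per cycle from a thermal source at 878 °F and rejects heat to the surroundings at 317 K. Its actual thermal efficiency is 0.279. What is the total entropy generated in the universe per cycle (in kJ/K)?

T_H = 878 °F → (878 − 32) × 5/9 = 470.00 °C = 743.15 K.
W = η·Q_H = 0.279 × 172 = 47.99 kJ, so Q_C = Q_H − W = 124.0 kJ.
The hot reservoir loses entropy Q_H/T_H = 172/743.15 = 0.2314 kJ/K; the cold reservoir gains Q_C/T_C = 124.0/317.00 = 0.3912 kJ/K.
ΔS_univ = −Q_H/T_H + Q_C/T_C = 0.1598 kJ/K (> 0, since η = 0.279 < η_Carnot = 0.573).

ΔS_univ ≈ 0.1598 kJ/K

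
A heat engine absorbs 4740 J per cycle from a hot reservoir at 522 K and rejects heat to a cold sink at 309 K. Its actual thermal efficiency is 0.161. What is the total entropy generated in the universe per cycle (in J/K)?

ΔS_univ ≈ 3.790 J/K

W = η·Q_H = 0.161 × 4740 = 763.1 J, so Q_C = Q_H − W = 3977 J.
Reservoir entropy changes: ΔS_H = −Q_H/T_H = −4740/522.00 = -9.080 J/K and ΔS_C = +Q_C/T_C = 3977/309.00 = 12.87 J/K.
ΔS_univ = −Q_H/T_H + Q_C/T_C = 3.790 J/K (> 0, since η = 0.161 < η_Carnot = 0.408).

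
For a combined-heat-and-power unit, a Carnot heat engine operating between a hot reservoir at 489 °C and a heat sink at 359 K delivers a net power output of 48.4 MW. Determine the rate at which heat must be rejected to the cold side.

Q̇_C ≈ 43.10 MW

T_H = 489 °C → 489 + 273.15 = 762.15 K.
For a reversible engine, η = 1 − T_C/T_H = 1 − 359.00/762.15 = 0.5290.
Since Q_C/Q_H = T_C/T_H and Q_H = W/η, Q_C = W·T_C/(T_H − T_C) = 48.4 × 359.00/403.15 = 43.10 MW.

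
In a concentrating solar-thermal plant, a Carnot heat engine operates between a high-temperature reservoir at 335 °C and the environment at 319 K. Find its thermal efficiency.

η ≈ 0.475

T_H = 335 °C → 335 + 273.15 = 608.15 K.
η_rev = 1 − T_C/T_H = 1 − 319.00/608.15 = 0.475.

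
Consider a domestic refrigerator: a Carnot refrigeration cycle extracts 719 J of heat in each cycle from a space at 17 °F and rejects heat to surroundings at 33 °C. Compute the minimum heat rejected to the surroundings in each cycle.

Q_H ≈ 831 J

T_H = 33 °C → 33 + 273.15 = 306.15 K.
T_C = 17 °F → (17 − 32) × 5/9 = -8.33 °C = 264.82 K.
For a reversible cycle Q_H/Q_C = T_H/T_C, so Q_H = Q_C·T_H/T_C = 719 × 306.15/264.82 = 831 J.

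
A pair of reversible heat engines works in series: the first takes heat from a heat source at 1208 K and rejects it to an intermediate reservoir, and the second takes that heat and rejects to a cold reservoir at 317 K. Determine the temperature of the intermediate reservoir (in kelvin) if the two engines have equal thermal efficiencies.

T_m ≈ 619 K

Equal efficiencies require 1 − T_m/T_H = 1 − T_C/T_m, i.e. T_m/T_H = T_C/T_m, so T_m = √(T_H·T_C) = √(1208.00 × 317.00) = 619 K.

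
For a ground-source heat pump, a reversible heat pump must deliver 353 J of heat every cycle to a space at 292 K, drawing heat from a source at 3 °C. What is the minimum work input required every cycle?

T_C = 3 °C → 3 + 273.15 = 276.15 K.
COP_HP = T_H/(T_H − T_C) = 292.00/15.85 = 18.4227.
W = Q_H/COP_HP = 353/18.4227 = 19.16 J.

W_in ≈ 19.16 J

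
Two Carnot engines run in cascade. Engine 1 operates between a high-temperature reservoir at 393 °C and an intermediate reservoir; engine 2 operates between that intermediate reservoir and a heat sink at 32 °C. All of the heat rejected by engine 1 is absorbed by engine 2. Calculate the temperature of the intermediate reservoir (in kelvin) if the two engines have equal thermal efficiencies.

T_m ≈ 451 K

T_H = 393 °C → 393 + 273.15 = 666.15 K.
T_C = 32 °C → 32 + 273.15 = 305.15 K.
Equal efficiencies require 1 − T_m/T_H = 1 − T_C/T_m, i.e. T_m/T_H = T_C/T_m, so T_m = √(T_H·T_C) = √(666.15 × 305.15) = 451 K.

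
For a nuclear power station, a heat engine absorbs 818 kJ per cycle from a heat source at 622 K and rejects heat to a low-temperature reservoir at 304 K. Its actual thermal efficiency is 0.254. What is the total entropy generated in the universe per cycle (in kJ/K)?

W = η·Q_H = 0.254 × 818 = 207.8 kJ, so Q_C = Q_H − W = 610.2 kJ.
Reservoir entropy changes: ΔS_H = −Q_H/T_H = −818/622.00 = -1.315 kJ/K and ΔS_C = +Q_C/T_C = 610.2/304.00 = 2.007 kJ/K.
ΔS_univ = −Q_H/T_H + Q_C/T_C = 0.692 kJ/K (> 0, since η = 0.254 < η_Carnot = 0.511).

ΔS_univ ≈ 0.692 kJ/K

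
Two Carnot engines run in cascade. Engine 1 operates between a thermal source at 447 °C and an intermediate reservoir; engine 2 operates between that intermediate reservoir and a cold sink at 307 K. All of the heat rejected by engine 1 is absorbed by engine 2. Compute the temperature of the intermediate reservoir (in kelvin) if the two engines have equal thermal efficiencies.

T_m ≈ 470 K

T_H = 447 °C → 447 + 273.15 = 720.15 K.
Equal efficiencies require 1 − T_m/T_H = 1 − T_C/T_m, i.e. T_m/T_H = T_C/T_m, so T_m = √(T_H·T_C) = √(720.15 × 307.00) = 470 K.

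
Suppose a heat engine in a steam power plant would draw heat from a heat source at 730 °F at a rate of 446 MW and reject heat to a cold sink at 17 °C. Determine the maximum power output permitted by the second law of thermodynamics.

Ẇ_max ≈ 250 MW

T_H = 730 °F → (730 − 32) × 5/9 = 387.78 °C = 660.93 K.
T_C = 17 °C → 17 + 273.15 = 290.15 K.
No engine can exceed the Carnot limit: η_max = 1 − T_C/T_H = 1 − 290.15/660.93 = 0.5610.
W_max = η_max · Q_H = 0.5610 × 446 = 250 MW.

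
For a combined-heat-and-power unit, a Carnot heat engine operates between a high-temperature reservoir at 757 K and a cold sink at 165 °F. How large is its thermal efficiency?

η ≈ 0.542

T_C = 165 °F → (165 − 32) × 5/9 = 73.89 °C = 347.04 K.
For a reversible engine, η = 1 − T_C/T_H = 1 − 347.04/757.00 = 0.542.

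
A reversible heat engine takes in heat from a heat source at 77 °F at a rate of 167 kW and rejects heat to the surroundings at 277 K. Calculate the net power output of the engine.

T_H = 77 °F → (77 − 32) × 5/9 = 25.00 °C = 298.15 K.
Since the cycle is reversible, η = 1 − T_C/T_H = 1 − 277.00/298.15 = 0.0709.
W = η·Q_H = 0.0709 × 167 = 11.8 kW.

Ẇ ≈ 11.8 kW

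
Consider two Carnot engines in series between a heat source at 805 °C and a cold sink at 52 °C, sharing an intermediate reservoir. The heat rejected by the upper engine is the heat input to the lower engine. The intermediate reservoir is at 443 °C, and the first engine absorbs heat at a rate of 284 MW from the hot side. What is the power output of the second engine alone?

Ẇ₂ ≈ 103.0 MW

T_H = 805 °C → 805 + 273.15 = 1078.15 K.
T_C = 52 °C → 52 + 273.15 = 325.15 K.
T_m = 443 °C → 443 + 273.15 = 716.15 K.
Heat entering the second stage: Q_m = Q_H·(T_m/T_H) = 284 × 716.15/1078.15 = 188.6 MW.
Second-stage efficiency η₂ = 1 − T_C/T_m = 1 − 325.15/716.15 = 0.5460, so W₂ = η₂·Q_m = 103.0 MW.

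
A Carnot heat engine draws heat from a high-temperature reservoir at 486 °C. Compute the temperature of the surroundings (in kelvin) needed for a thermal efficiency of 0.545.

T_C ≈ 345 K

T_H = 486 °C → 486 + 273.15 = 759.15 K.
From η = 1 − T_C/T_H, T_C = T_H·(1 − η) = 759.15 × (1 − 0.545) = 345 K.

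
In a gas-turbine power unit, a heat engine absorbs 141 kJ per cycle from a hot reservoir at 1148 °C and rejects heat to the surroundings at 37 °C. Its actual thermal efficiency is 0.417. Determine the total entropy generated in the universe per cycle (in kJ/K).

ΔS_univ ≈ 0.1658 kJ/K

T_H = 1148 °C → 1148 + 273.15 = 1421.15 K.
T_C = 37 °C → 37 + 273.15 = 310.15 K.
W = η·Q_H = 0.417 × 141 = 58.80 kJ, so Q_C = Q_H − W = 82.20 kJ.
The hot reservoir loses entropy Q_H/T_H = 141/1421.15 = 0.09922 kJ/K; the cold reservoir gains Q_C/T_C = 82.20/310.15 = 0.2650 kJ/K.
ΔS_univ = −Q_H/T_H + Q_C/T_C = 0.1658 kJ/K (> 0, since η = 0.417 < η_Carnot = 0.782).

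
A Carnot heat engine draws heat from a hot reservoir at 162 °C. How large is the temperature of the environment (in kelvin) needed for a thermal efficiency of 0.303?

T_C ≈ 303 K

T_H = 162 °C → 162 + 273.15 = 435.15 K.
From η = 1 − T_C/T_H, T_C = T_H·(1 − η) = 435.15 × (1 − 0.303) = 303 K.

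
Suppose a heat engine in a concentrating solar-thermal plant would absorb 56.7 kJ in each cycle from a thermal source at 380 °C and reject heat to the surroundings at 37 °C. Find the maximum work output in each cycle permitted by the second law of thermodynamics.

T_H = 380 °C → 380 + 273.15 = 653.15 K.
T_C = 37 °C → 37 + 273.15 = 310.15 K.
The upper bound on efficiency is η_max = 1 − T_C/T_H = 1 − 310.15/653.15 = 0.5251.
W_max = η_max · Q_H = 0.5251 × 56.7 = 29.8 kJ.

W_max ≈ 29.8 kJ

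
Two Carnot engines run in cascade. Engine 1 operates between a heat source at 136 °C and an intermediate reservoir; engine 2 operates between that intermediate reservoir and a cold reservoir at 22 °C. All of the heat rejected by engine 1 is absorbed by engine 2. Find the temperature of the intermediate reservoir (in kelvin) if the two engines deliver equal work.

T_m ≈ 352 K

T_H = 136 °C → 136 + 273.15 = 409.15 K.
T_C = 22 °C → 22 + 273.15 = 295.15 K.
For reversible stages Q_m = Q_H·(T_m/T_H). Setting W₁ = Q_H(1 − T_m/T_H) equal to W₂ = Q_m(1 − T_C/T_m) = Q_H·(T_m − T_C)/T_H gives T_H − T_m = T_m − T_C, so T_m = (T_H + T_C)/2 = (409.15 + 295.15)/2 = 352 K.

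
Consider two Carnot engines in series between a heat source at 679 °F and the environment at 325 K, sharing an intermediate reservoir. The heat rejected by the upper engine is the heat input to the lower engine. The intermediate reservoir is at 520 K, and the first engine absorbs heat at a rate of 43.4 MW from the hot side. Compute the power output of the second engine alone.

T_H = 679 °F → (679 − 32) × 5/9 = 359.44 °C = 632.59 K.
Heat entering the second stage: Q_m = Q_H·(T_m/T_H) = 43.4 × 520.00/632.59 = 35.7 MW.
Second-stage efficiency η₂ = 1 − T_C/T_m = 1 − 325.00/520.00 = 0.3750, so W₂ = η₂·Q_m = 13.4 MW.

Ẇ₂ ≈ 13.4 MW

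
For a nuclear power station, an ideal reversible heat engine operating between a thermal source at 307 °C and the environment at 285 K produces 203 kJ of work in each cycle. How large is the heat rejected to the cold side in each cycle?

T_H = 307 °C → 307 + 273.15 = 580.15 K.
The Carnot efficiency is η = 1 − T_C/T_H = 1 − 285.00/580.15 = 0.5087.
Since Q_C/Q_H = T_C/T_H and Q_H = W/η, Q_C = W·T_C/(T_H − T_C) = 203 × 285.00/295.15 = 196 kJ.

Q_C ≈ 196 kJ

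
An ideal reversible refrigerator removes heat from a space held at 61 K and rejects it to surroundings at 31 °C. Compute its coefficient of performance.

COP_R ≈ 0.251

T_H = 31 °C → 31 + 273.15 = 304.15 K.
The reversible coefficient of performance is COP_R = T_C/(T_H − T_C) = 61.00/(304.15 − 61.00) = 0.251.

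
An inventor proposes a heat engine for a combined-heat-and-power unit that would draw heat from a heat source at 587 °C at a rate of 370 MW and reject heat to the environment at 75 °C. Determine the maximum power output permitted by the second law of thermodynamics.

T_H = 587 °C → 587 + 273.15 = 860.15 K.
T_C = 75 °C → 75 + 273.15 = 348.15 K.
The second-law ceiling is the Carnot efficiency, η_max = 1 − T_C/T_H = 1 − 348.15/860.15 = 0.5952.
W_max = η_max · Q_H = 0.5952 × 370 = 220 MW.

Ẇ_max ≈ 220 MW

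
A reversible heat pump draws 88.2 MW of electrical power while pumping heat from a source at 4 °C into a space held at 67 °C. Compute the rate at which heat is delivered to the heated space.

Q̇_H ≈ 476 MW

T_H = 67 °C → 67 + 273.15 = 340.15 K.
T_C = 4 °C → 4 + 273.15 = 277.15 K.
Reversible heating COP: COP_HP = T_H/(T_H − T_C) = 340.15/63.00 = 5.3992.
Q_H = COP_HP · W = 5.3992 × 88.2 = 476 MW.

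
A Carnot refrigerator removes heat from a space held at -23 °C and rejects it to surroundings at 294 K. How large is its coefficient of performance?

T_C = -23 °C → -23 + 273.15 = 250.15 K.
The reversible coefficient of performance is COP_R = T_C/(T_H − T_C) = 250.15/(294.00 − 250.15) = 5.705.

COP_R ≈ 5.705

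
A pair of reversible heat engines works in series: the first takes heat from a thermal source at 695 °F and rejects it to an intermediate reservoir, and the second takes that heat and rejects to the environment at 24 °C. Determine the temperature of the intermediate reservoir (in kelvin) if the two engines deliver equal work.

T_H = 695 °F → (695 − 32) × 5/9 = 368.33 °C = 641.48 K.
T_C = 24 °C → 24 + 273.15 = 297.15 K.
For reversible stages Q_m = Q_H·(T_m/T_H). Setting W₁ = Q_H(1 − T_m/T_H) equal to W₂ = Q_m(1 − T_C/T_m) = Q_H·(T_m − T_C)/T_H gives T_H − T_m = T_m − T_C, so T_m = (T_H + T_C)/2 = (641.48 + 297.15)/2 = 469 K.

T_m ≈ 469 K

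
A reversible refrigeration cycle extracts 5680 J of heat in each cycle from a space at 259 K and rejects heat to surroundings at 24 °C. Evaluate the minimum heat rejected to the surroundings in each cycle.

T_H = 24 °C → 24 + 273.15 = 297.15 K.
For a reversible cycle Q_H/Q_C = T_H/T_C, so Q_H = Q_C·T_H/T_C = 5680 × 297.15/259.00 = 6520 J.

Q_H ≈ 6520 J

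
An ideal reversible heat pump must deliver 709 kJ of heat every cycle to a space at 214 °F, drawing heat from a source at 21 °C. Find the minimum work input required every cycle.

T_H = 214 °F → (214 − 32) × 5/9 = 101.11 °C = 374.26 K.
T_C = 21 °C → 21 + 273.15 = 294.15 K.
COP_HP = T_H/(T_H − T_C) = 374.26/80.11 = 4.6718.
W = Q_H/COP_HP = 709/4.6718 = 151.8 kJ.

W_in ≈ 151.8 kJ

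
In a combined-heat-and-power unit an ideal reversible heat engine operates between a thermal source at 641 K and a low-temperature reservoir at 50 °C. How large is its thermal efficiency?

η ≈ 0.496

T_C = 50 °C → 50 + 273.15 = 323.15 K.
The Carnot efficiency is η = 1 − T_C/T_H = 1 − 323.15/641.00 = 0.496.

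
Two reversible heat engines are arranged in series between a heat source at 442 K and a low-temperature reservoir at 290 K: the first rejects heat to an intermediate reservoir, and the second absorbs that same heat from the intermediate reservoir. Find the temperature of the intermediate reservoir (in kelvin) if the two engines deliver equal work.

T_m ≈ 366 K

For reversible stages Q_m = Q_H·(T_m/T_H). Setting W₁ = Q_H(1 − T_m/T_H) equal to W₂ = Q_m(1 − T_C/T_m) = Q_H·(T_m − T_C)/T_H gives T_H − T_m = T_m − T_C, so T_m = (T_H + T_C)/2 = (442.00 + 290.00)/2 = 366 K.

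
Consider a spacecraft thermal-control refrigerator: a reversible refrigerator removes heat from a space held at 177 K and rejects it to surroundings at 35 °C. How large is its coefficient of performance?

T_H = 35 °C → 35 + 273.15 = 308.15 K.
The reversible coefficient of performance is COP_R = T_C/(T_H − T_C) = 177.00/(308.15 − 177.00) = 1.35.

COP_R ≈ 1.35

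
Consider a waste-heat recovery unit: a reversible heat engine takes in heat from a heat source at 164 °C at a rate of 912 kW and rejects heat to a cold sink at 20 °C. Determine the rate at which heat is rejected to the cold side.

T_H = 164 °C → 164 + 273.15 = 437.15 K.
T_C = 20 °C → 20 + 273.15 = 293.15 K.
Carnot efficiency: η = 1 − T_C/T_H = 1 − 293.15/437.15 = 0.3294.
For a reversible cycle Q_C/Q_H = T_C/T_H, so Q_C = 912 × 293.15/437.15 = 612 kW.

Q̇_C ≈ 612 kW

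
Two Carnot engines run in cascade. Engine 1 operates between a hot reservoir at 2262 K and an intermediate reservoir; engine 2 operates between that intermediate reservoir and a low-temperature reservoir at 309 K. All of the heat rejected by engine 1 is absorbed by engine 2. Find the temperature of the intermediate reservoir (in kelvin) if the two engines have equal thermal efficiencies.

Equal efficiencies require 1 − T_m/T_H = 1 − T_C/T_m, i.e. T_m/T_H = T_C/T_m, so T_m = √(T_H·T_C) = √(2262.00 × 309.00) = 836 K.

T_m ≈ 836 K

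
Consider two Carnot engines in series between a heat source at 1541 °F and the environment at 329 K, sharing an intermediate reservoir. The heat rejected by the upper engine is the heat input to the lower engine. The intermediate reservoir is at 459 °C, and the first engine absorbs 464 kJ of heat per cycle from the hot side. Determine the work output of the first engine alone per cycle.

W₁ ≈ 158.4 kJ

T_H = 1541 °F → (1541 − 32) × 5/9 = 838.33 °C = 1111.48 K.
T_m = 459 °C → 459 + 273.15 = 732.15 K.
First-stage efficiency η₁ = 1 − T_m/T_H = 1 − 732.15/1111.48 = 0.3413.
W₁ = η₁·Q_H = 0.3413 × 464 = 158.4 kJ.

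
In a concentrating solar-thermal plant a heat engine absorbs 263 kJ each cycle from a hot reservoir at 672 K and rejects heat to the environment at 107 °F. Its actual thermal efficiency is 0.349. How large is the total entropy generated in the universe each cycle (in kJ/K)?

T_C = 107 °F → (107 − 32) × 5/9 = 41.67 °C = 314.82 K.
W = η·Q_H = 0.349 × 263 = 91.79 kJ, so Q_C = Q_H − W = 171.2 kJ.
The hot reservoir loses entropy Q_H/T_H = 263/672.00 = 0.3914 kJ/K; the cold reservoir gains Q_C/T_C = 171.2/314.82 = 0.5438 kJ/K.
ΔS_univ = −Q_H/T_H + Q_C/T_C = 0.1525 kJ/K (> 0, since η = 0.349 < η_Carnot = 0.532).

ΔS_univ ≈ 0.1525 kJ/K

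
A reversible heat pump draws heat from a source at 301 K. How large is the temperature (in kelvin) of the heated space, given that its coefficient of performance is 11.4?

COP_HP = T_H/(T_H − T_C) ⇒ T_H = T_C·COP_HP/(COP_HP − 1) = 301.00 × 11.4/(11.4 − 1) = 330 K.

T_H ≈ 330 K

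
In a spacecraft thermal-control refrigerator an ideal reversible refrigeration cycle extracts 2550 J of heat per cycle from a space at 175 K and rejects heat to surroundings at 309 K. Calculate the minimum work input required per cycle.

For a reversible refrigerator, COP_R = T_C/(T_H − T_C) = 175.00/134.00 = 1.3060.
W = Q_C/COP_R = 2550/1.3060 = 1953 J.

W_in ≈ 1953 J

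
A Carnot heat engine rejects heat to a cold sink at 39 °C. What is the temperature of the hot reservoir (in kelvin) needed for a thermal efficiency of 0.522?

T_C = 39 °C → 39 + 273.15 = 312.15 K.
From η = 1 − T_C/T_H, solving for T_H gives T_H = T_C/(1 − η) = 312.15/(1 − 0.522) = 653 K.

T_H ≈ 653 K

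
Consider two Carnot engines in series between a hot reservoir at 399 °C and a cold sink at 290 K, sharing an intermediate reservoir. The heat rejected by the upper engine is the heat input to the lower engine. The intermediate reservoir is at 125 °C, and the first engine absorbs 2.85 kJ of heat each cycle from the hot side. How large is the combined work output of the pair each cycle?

W_total ≈ 1.62 kJ

T_H = 399 °C → 399 + 273.15 = 672.15 K.
Two reversible stages in series are equivalent to a single Carnot engine between T_H and T_C, so η_total = 1 − T_C/T_H = 1 − 290.00/672.15 = 0.5685.
W_total = η_total · Q_H = 0.5685 × 2.85 = 1.62 kJ.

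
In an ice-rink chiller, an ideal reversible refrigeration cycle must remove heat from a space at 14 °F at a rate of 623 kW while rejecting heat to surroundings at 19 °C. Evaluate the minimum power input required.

T_H = 19 °C → 19 + 273.15 = 292.15 K.
T_C = 14 °F → (14 − 32) × 5/9 = -10.00 °C = 263.15 K.
The reversible coefficient of performance is COP_R = T_C/(T_H − T_C) = 263.15/29.00 = 9.0741.
W = Q_C/COP_R = 623/9.0741 = 68.7 kW.

Ẇ_in ≈ 68.7 kW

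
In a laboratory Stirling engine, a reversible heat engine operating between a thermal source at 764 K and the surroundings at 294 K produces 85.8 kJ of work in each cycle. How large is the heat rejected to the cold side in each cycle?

η_rev = 1 − T_C/T_H = 1 − 294.00/764.00 = 0.6152.
Since Q_C/Q_H = T_C/T_H and Q_H = W/η, Q_C = W·T_C/(T_H − T_C) = 85.8 × 294.00/470.00 = 53.67 kJ.

Q_C ≈ 53.67 kJ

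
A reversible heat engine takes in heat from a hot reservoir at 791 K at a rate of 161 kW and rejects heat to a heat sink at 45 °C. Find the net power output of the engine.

T_C = 45 °C → 45 + 273.15 = 318.15 K.
Carnot efficiency: η = 1 − T_C/T_H = 1 − 318.15/791.00 = 0.5978.
W = η·Q_H = 0.5978 × 161 = 96.24 kW.

Ẇ ≈ 96.24 kW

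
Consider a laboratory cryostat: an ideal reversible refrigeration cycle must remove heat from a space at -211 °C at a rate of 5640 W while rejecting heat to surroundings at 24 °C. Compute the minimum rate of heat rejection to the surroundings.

Q̇_H ≈ 27000 W

T_H = 24 °C → 24 + 273.15 = 297.15 K.
T_C = -211 °C → -211 + 273.15 = 62.15 K.
For a reversible cycle Q_H/Q_C = T_H/T_C, so Q_H = Q_C·T_H/T_C = 5640 × 297.15/62.15 = 27000 W.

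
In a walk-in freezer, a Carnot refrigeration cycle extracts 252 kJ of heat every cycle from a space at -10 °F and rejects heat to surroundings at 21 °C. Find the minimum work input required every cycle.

T_H = 21 °C → 21 + 273.15 = 294.15 K.
T_C = -10 °F → (-10 − 32) × 5/9 = -23.33 °C = 249.82 K.
Carnot COP: COP_R = T_C/(T_H − T_C) = 249.82/44.33 = 5.6350.
W = Q_C/COP_R = 252/5.6350 = 44.72 kJ.

W_in ≈ 44.72 kJ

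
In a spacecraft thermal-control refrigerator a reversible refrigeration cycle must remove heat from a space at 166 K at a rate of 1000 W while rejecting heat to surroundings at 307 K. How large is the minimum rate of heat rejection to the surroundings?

For a reversible cycle Q_H/Q_C = T_H/T_C, so Q_H = Q_C·T_H/T_C = 1000 × 307.00/166.00 = 1850 W.

Q̇_H ≈ 1850 W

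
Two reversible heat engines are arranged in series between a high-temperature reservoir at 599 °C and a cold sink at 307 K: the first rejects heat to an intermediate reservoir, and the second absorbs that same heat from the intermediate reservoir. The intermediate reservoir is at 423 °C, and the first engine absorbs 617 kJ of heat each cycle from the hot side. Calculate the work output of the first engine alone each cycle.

W₁ ≈ 124.5 kJ

T_H = 599 °C → 599 + 273.15 = 872.15 K.
T_m = 423 °C → 423 + 273.15 = 696.15 K.
First-stage efficiency η₁ = 1 − T_m/T_H = 1 − 696.15/872.15 = 0.2018.
W₁ = η₁·Q_H = 0.2018 × 617 = 124.5 kJ.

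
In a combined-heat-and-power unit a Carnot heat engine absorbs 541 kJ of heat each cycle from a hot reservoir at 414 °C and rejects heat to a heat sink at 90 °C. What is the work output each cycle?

W ≈ 255 kJ

T_H = 414 °C → 414 + 273.15 = 687.15 K.
T_C = 90 °C → 90 + 273.15 = 363.15 K.
Since the cycle is reversible, η = 1 − T_C/T_H = 1 − 363.15/687.15 = 0.4715.
W = η·Q_H = 0.4715 × 541 = 255 kJ.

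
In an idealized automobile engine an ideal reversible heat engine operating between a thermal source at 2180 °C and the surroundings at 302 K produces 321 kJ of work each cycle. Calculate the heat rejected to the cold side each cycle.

Q_C ≈ 45.1 kJ

T_H = 2180 °C → 2180 + 273.15 = 2453.15 K.
Carnot efficiency: η = 1 − T_C/T_H = 1 − 302.00/2453.15 = 0.8769.
Since Q_C/Q_H = T_C/T_H and Q_H = W/η, Q_C = W·T_C/(T_H − T_C) = 321 × 302.00/2151.15 = 45.1 kJ.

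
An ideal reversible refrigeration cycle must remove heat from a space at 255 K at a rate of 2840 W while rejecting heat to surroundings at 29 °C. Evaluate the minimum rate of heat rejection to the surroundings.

T_H = 29 °C → 29 + 273.15 = 302.15 K.
For a reversible cycle Q_H/Q_C = T_H/T_C, so Q_H = Q_C·T_H/T_C = 2840 × 302.15/255.00 = 3370 W.

Q̇_H ≈ 3370 W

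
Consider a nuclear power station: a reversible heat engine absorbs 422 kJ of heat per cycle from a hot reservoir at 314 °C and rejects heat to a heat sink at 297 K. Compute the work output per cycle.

T_H = 314 °C → 314 + 273.15 = 587.15 K.
The Carnot efficiency is η = 1 − T_C/T_H = 1 − 297.00/587.15 = 0.4942.
W = η·Q_H = 0.4942 × 422 = 208.5 kJ.

W ≈ 208.5 kJ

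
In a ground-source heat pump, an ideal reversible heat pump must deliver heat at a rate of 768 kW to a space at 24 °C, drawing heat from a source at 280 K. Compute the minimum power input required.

T_H = 24 °C → 24 + 273.15 = 297.15 K.
For a reversible heat pump, COP_HP = T_H/(T_H − T_C) = 297.15/17.15 = 17.3265.
W = Q_H/COP_HP = 768/17.3265 = 44.3 kW.

Ẇ_in ≈ 44.3 kW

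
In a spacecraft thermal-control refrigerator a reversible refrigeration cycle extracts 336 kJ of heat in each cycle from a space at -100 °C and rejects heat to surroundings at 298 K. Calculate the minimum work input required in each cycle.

W_in ≈ 242 kJ

T_C = -100 °C → -100 + 273.15 = 173.15 K.
For a reversible refrigerator, COP_R = T_C/(T_H − T_C) = 173.15/124.85 = 1.3869.
W = Q_C/COP_R = 336/1.3869 = 242 kJ.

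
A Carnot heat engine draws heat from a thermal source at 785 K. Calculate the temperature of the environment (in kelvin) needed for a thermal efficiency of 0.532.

T_C ≈ 367 K

From η = 1 − T_C/T_H, T_C = T_H·(1 − η) = 785.00 × (1 − 0.532) = 367 K.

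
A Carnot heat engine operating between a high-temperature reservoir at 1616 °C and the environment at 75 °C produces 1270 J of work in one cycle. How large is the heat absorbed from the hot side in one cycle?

T_H = 1616 °C → 1616 + 273.15 = 1889.15 K.
T_C = 75 °C → 75 + 273.15 = 348.15 K.
For a reversible engine, η = 1 − T_C/T_H = 1 − 348.15/1889.15 = 0.8157.
Q_H = W/η = 1270/0.8157 = 1560 J.

Q_H ≈ 1560 J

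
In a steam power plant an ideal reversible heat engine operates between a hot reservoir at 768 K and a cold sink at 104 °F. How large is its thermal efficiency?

η ≈ 0.5923

T_C = 104 °F → (104 − 32) × 5/9 = 40.00 °C = 313.15 K.
η_rev = 1 − T_C/T_H = 1 − 313.15/768.00 = 0.5923.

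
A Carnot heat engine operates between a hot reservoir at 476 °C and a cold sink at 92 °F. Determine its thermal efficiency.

η ≈ 0.5909

T_H = 476 °C → 476 + 273.15 = 749.15 K.
T_C = 92 °F → (92 − 32) × 5/9 = 33.33 °C = 306.48 K.
For a reversible engine, η = 1 − T_C/T_H = 1 − 306.48/749.15 = 0.5909.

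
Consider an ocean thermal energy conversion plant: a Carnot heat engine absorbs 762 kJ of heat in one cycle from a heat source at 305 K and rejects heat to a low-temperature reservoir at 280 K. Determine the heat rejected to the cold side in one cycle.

The Carnot efficiency is η = 1 − T_C/T_H = 1 − 280.00/305.00 = 0.0820.
For a reversible cycle Q_C/Q_H = T_C/T_H, so Q_C = 762 × 280.00/305.00 = 700 kJ.

Q_C ≈ 700 kJ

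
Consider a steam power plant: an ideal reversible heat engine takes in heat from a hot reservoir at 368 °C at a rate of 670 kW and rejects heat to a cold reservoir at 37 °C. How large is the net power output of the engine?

Ẇ ≈ 346 kW

T_H = 368 °C → 368 + 273.15 = 641.15 K.
T_C = 37 °C → 37 + 273.15 = 310.15 K.
The Carnot efficiency is η = 1 − T_C/T_H = 1 − 310.15/641.15 = 0.5163.
W = η·Q_H = 0.5163 × 670 = 346 kW.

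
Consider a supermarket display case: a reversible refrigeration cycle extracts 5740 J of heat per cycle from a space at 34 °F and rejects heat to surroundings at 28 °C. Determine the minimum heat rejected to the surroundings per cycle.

Q_H ≈ 6303 J

T_H = 28 °C → 28 + 273.15 = 301.15 K.
T_C = 34 °F → (34 − 32) × 5/9 = 1.11 °C = 274.26 K.
For a reversible cycle Q_H/Q_C = T_H/T_C, so Q_H = Q_C·T_H/T_C = 5740 × 301.15/274.26 = 6303 J.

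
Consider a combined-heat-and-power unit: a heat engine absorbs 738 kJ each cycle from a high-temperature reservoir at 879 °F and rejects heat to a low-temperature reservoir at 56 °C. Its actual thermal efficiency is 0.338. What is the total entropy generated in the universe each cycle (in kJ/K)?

T_H = 879 °F → (879 − 32) × 5/9 = 470.56 °C = 743.71 K.
T_C = 56 °C → 56 + 273.15 = 329.15 K.
W = η·Q_H = 0.338 × 738 = 249.4 kJ, so Q_C = Q_H − W = 488.6 kJ.
Entropy balance on the reservoirs: −Q_H/T_H = -0.9923 kJ/K, +Q_C/T_C = 1.484 kJ/K.
ΔS_univ = −Q_H/T_H + Q_C/T_C = 0.492 kJ/K (> 0, since η = 0.338 < η_Carnot = 0.557).

ΔS_univ ≈ 0.492 kJ/K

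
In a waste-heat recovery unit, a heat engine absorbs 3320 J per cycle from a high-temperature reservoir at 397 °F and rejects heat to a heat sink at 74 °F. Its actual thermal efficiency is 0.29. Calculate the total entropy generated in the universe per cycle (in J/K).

T_H = 397 °F → (397 − 32) × 5/9 = 202.78 °C = 475.93 K.
T_C = 74 °F → (74 − 32) × 5/9 = 23.33 °C = 296.48 K.
W = η·Q_H = 0.29 × 3320 = 962.8 J, so Q_C = Q_H − W = 2357 J.
The hot reservoir loses entropy Q_H/T_H = 3320/475.93 = 6.976 J/K; the cold reservoir gains Q_C/T_C = 2357/296.48 = 7.951 J/K.
ΔS_univ = −Q_H/T_H + Q_C/T_C = 0.975 J/K (> 0, since η = 0.29 < η_Carnot = 0.377).

ΔS_univ ≈ 0.975 J/K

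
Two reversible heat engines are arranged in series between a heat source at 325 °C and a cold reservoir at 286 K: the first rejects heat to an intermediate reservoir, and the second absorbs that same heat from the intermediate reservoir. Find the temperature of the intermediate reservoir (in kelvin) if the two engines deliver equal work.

T_H = 325 °C → 325 + 273.15 = 598.15 K.
For reversible stages Q_m = Q_H·(T_m/T_H). Setting W₁ = Q_H(1 − T_m/T_H) equal to W₂ = Q_m(1 − T_C/T_m) = Q_H·(T_m − T_C)/T_H gives T_H − T_m = T_m − T_C, so T_m = (T_H + T_C)/2 = (598.15 + 286.00)/2 = 442.1 K.

T_m ≈ 442.1 K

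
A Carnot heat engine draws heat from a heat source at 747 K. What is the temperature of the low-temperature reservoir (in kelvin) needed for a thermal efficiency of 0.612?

T_C ≈ 290 K

From η = 1 − T_C/T_H, T_C = T_H·(1 − η) = 747.00 × (1 − 0.612) = 290 K.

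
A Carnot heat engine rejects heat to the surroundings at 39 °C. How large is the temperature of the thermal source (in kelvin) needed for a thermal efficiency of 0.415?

T_C = 39 °C → 39 + 273.15 = 312.15 K.
From η = 1 − T_C/T_H, solving for T_H gives T_H = T_C/(1 − η) = 312.15/(1 − 0.415) = 534 K.

T_H ≈ 534 K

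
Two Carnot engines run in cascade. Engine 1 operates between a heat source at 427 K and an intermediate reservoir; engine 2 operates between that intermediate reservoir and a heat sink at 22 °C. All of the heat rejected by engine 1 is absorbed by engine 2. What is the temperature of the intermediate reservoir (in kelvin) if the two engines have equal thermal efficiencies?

T_m ≈ 355 K

T_C = 22 °C → 22 + 273.15 = 295.15 K.
Equal efficiencies require 1 − T_m/T_H = 1 − T_C/T_m, i.e. T_m/T_H = T_C/T_m, so T_m = √(T_H·T_C) = √(427.00 × 295.15) = 355 K.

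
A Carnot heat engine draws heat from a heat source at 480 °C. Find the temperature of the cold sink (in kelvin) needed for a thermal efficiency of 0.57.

T_C ≈ 323.9 K

T_H = 480 °C → 480 + 273.15 = 753.15 K.
From η = 1 − T_C/T_H, T_C = T_H·(1 − η) = 753.15 × (1 − 0.57) = 323.9 K.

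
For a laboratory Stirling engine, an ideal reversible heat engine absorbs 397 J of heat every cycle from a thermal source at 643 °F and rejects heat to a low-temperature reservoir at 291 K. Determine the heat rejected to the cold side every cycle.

Q_C ≈ 188.6 J

T_H = 643 °F → (643 − 32) × 5/9 = 339.44 °C = 612.59 K.
Since the cycle is reversible, η = 1 − T_C/T_H = 1 − 291.00/612.59 = 0.5250.
For a reversible cycle Q_C/Q_H = T_C/T_H, so Q_C = 397 × 291.00/612.59 = 188.6 J.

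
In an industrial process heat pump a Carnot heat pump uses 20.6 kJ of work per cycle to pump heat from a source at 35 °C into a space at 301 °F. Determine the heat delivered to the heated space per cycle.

T_H = 301 °F → (301 − 32) × 5/9 = 149.44 °C = 422.59 K.
T_C = 35 °C → 35 + 273.15 = 308.15 K.
COP_HP = T_H/(T_H − T_C) = 422.59/114.44 = 3.6926.
Q_H = COP_HP · W = 3.6926 × 20.6 = 76.1 kJ.

Q_H ≈ 76.1 kJ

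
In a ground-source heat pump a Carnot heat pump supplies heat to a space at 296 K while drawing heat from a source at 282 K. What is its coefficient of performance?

Reversible heating COP: COP_HP = T_H/(T_H − T_C) = 296.00/(296.00 − 282.00) = 21.14.

COP_HP ≈ 21.14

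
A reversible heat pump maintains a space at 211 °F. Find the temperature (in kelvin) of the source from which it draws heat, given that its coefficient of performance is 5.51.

T_C ≈ 305 K

T_H = 211 °F → (211 − 32) × 5/9 = 99.44 °C = 372.59 K.
COP_HP = T_H/(T_H − T_C) ⇒ T_C = T_H·(COP_HP − 1)/COP_HP = 372.59 × (5.51 − 1)/5.51 = 305 K.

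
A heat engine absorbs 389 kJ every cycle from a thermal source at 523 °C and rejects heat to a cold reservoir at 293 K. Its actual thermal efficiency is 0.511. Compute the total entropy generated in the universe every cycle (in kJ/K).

ΔS_univ ≈ 0.161 kJ/K

T_H = 523 °C → 523 + 273.15 = 796.15 K.
W = η·Q_H = 0.511 × 389 = 198.8 kJ, so Q_C = Q_H − W = 190.2 kJ.
The hot reservoir loses entropy Q_H/T_H = 389/796.15 = 0.4886 kJ/K; the cold reservoir gains Q_C/T_C = 190.2/293.00 = 0.6492 kJ/K.
ΔS_univ = −Q_H/T_H + Q_C/T_C = 0.161 kJ/K (> 0, since η = 0.511 < η_Carnot = 0.632).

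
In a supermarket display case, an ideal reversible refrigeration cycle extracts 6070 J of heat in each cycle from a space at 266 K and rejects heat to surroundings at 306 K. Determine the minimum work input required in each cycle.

W_in ≈ 913 J

COP_R = T_C/(T_H − T_C) = 266.00/40.00 = 6.6500.
W = Q_C/COP_R = 6070/6.6500 = 913 J.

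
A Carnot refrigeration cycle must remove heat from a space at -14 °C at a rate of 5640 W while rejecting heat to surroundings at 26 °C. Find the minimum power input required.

Ẇ_in ≈ 870.5 W

T_H = 26 °C → 26 + 273.15 = 299.15 K.
T_C = -14 °C → -14 + 273.15 = 259.15 K.
COP_R = T_C/(T_H − T_C) = 259.15/40.00 = 6.4787.
W = Q_C/COP_R = 5640/6.4787 = 870.5 W.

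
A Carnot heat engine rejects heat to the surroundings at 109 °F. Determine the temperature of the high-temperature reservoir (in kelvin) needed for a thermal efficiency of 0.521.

T_C = 109 °F → (109 − 32) × 5/9 = 42.78 °C = 315.93 K.
From η = 1 − T_C/T_H, solving for T_H gives T_H = T_C/(1 − η) = 315.93/(1 − 0.521) = 660 K.

T_H ≈ 660 K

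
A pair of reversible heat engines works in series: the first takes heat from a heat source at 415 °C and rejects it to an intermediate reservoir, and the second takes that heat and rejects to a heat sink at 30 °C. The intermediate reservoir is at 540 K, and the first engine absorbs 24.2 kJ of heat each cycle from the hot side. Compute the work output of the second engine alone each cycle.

W₂ ≈ 8.329 kJ

T_H = 415 °C → 415 + 273.15 = 688.15 K.
T_C = 30 °C → 30 + 273.15 = 303.15 K.
Heat entering the second stage: Q_m = Q_H·(T_m/T_H) = 24.2 × 540.00/688.15 = 18.99 kJ.
Second-stage efficiency η₂ = 1 − T_C/T_m = 1 − 303.15/540.00 = 0.4386, so W₂ = η₂·Q_m = 8.329 kJ.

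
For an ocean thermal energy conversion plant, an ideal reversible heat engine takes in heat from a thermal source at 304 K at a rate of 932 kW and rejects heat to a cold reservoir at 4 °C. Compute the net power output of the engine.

T_C = 4 °C → 4 + 273.15 = 277.15 K.
η_rev = 1 − T_C/T_H = 1 − 277.15/304.00 = 0.0883.
W = η·Q_H = 0.0883 × 932 = 82.32 kW.

Ẇ ≈ 82.32 kW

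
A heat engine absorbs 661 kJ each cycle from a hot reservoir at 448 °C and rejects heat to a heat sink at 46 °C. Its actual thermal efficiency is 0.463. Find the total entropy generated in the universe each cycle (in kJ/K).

T_H = 448 °C → 448 + 273.15 = 721.15 K.
T_C = 46 °C → 46 + 273.15 = 319.15 K.
W = η·Q_H = 0.463 × 661 = 306.0 kJ, so Q_C = Q_H − W = 355.0 kJ.
Entropy balance on the reservoirs: −Q_H/T_H = -0.9166 kJ/K, +Q_C/T_C = 1.112 kJ/K.
ΔS_univ = −Q_H/T_H + Q_C/T_C = 0.1956 kJ/K (> 0, since η = 0.463 < η_Carnot = 0.557).

ΔS_univ ≈ 0.1956 kJ/K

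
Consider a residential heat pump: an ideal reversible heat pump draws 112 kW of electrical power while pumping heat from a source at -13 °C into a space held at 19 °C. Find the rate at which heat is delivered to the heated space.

T_H = 19 °C → 19 + 273.15 = 292.15 K.
T_C = -13 °C → -13 + 273.15 = 260.15 K.
COP_HP = T_H/(T_H − T_C) = 292.15/32.00 = 9.1297.
Q_H = COP_HP · W = 9.1297 × 112 = 1020 kW.

Q̇_H ≈ 1020 kW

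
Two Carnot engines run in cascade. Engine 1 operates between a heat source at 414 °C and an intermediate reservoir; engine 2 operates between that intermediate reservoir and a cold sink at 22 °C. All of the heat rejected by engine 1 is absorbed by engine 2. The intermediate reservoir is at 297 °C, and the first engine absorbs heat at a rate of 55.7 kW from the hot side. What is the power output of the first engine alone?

Ẇ₁ ≈ 9.48 kW

T_H = 414 °C → 414 + 273.15 = 687.15 K.
T_C = 22 °C → 22 + 273.15 = 295.15 K.
T_m = 297 °C → 297 + 273.15 = 570.15 K.
First-stage efficiency η₁ = 1 − T_m/T_H = 1 − 570.15/687.15 = 0.1703.
W₁ = η₁·Q_H = 0.1703 × 55.7 = 9.48 kW.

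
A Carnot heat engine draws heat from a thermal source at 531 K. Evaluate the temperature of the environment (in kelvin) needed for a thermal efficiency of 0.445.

T_C ≈ 294.7 K

From η = 1 − T_C/T_H, T_C = T_H·(1 − η) = 531.00 × (1 − 0.445) = 294.7 K.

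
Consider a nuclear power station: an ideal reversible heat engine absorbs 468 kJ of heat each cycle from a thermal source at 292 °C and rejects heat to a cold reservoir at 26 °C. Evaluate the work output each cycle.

T_H = 292 °C → 292 + 273.15 = 565.15 K.
T_C = 26 °C → 26 + 273.15 = 299.15 K.
Since the cycle is reversible, η = 1 − T_C/T_H = 1 − 299.15/565.15 = 0.4707.
W = η·Q_H = 0.4707 × 468 = 220 kJ.

W ≈ 220 kJ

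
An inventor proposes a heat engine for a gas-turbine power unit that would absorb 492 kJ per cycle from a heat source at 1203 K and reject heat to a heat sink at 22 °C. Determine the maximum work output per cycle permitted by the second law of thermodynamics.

W_max ≈ 371 kJ

T_C = 22 °C → 22 + 273.15 = 295.15 K.
The second-law ceiling is the Carnot efficiency, η_max = 1 − T_C/T_H = 1 − 295.15/1203.00 = 0.7547.
W_max = η_max · Q_H = 0.7547 × 492 = 371 kJ.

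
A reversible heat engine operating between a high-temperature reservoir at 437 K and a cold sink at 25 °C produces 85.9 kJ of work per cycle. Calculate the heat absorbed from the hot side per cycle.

T_C = 25 °C → 25 + 273.15 = 298.15 K.
For a reversible engine, η = 1 − T_C/T_H = 1 − 298.15/437.00 = 0.3177.
Q_H = W/η = 85.9/0.3177 = 270.4 kJ.

Q_H ≈ 270.4 kJ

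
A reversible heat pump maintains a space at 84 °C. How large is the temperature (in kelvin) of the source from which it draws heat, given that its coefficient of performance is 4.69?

T_C ≈ 281 K

T_H = 84 °C → 84 + 273.15 = 357.15 K.
COP_HP = T_H/(T_H − T_C) ⇒ T_C = T_H·(COP_HP − 1)/COP_HP = 357.15 × (4.69 − 1)/4.69 = 281 K.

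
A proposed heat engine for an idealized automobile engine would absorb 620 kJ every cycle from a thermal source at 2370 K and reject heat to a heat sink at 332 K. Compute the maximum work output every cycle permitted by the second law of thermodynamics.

W_max ≈ 533 kJ

The upper bound on efficiency is η_max = 1 − T_C/T_H = 1 − 332.00/2370.00 = 0.8599.
W_max = η_max · Q_H = 0.8599 × 620 = 533 kJ.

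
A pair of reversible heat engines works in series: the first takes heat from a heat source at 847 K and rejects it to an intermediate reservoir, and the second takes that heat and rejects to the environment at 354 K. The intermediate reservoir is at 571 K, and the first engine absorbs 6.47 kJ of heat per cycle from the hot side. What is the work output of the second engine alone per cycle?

W₂ ≈ 1.66 kJ

Heat entering the second stage: Q_m = Q_H·(T_m/T_H) = 6.47 × 571.00/847.00 = 4.36 kJ.
Second-stage efficiency η₂ = 1 − T_C/T_m = 1 − 354.00/571.00 = 0.3800, so W₂ = η₂·Q_m = 1.66 kJ.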